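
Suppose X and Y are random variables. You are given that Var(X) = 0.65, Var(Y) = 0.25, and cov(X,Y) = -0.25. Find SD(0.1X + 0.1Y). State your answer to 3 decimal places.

Var(0.1X + 0.1Y) = (0.1)²·Var(X) + (0.1)²·Var(Y) + 2·(0.1)·(0.1)·cov(X,Y)
= 0.01·0.65 + 0.01·0.25 + 0.02·-0.25 = 0.004
SD(0.1X + 0.1Y) = √0.004 ≈ 0.063

0.063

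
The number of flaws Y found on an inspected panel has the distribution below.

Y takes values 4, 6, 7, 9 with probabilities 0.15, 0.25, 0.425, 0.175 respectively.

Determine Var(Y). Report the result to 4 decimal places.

E[Y] = (4)(0.15) + (6)(0.25) + (7)(0.425) + (9)(0.175) = 6.65
E[Y²] = (4)²(0.15) + (6)²(0.25) + (7)²(0.425) + (9)²(0.175) = 46.4
Var(Y) = E[Y²] − (E[Y])² = 46.4 − (6.65)² = 2.1775

2.1775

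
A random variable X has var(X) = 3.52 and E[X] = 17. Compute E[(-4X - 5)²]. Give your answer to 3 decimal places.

5385.320

E[-4X - 5] = -4·17 − 5 = -73
var(-4X - 5) = (-4)²·3.52 = 56.32
E[(-4X - 5)²] = var((-4X - 5)) + (E[(-4X - 5)])² = 56.32 + (-73)² = 5385.32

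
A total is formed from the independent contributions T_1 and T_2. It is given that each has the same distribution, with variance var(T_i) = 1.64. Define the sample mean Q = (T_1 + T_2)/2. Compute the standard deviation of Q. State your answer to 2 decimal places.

0.91

By independence, var(Q) = (0.5)²var(T_1) + (0.5)²var(T_2)
= (0.5)²·1.64 + (0.5)²·1.64 = 0.82
sd(Q) = √0.82 ≈ 0.91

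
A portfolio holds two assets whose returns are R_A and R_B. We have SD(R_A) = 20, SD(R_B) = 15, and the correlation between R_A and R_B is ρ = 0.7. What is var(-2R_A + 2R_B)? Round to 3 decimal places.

820.000

var(R_A) = (20)² = 400;  var(R_B) = (15)² = 225
cov(R_A,R_B) = ρ·SD(R_A)·SD(R_B) = 0.7·20·15 = 210
var(-2R_A + 2R_B) = (-2)²·var(R_A) + (2)²·var(R_B) + 2·(-2)·(2)·cov(R_A,R_B)
= 4·400 + 4·225 + -8·210 = 820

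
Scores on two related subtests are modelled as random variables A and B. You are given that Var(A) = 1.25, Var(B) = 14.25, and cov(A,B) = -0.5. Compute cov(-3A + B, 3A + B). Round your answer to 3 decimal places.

cov(-3A + B, 3A + B) = (-3)(3)Var(A) + (1)(1)Var(B) + [(-3)(1) + (1)(3)]cov(A,B)
= -9·1.25 + 1·14.25 + 0·-0.5 = 3

3.000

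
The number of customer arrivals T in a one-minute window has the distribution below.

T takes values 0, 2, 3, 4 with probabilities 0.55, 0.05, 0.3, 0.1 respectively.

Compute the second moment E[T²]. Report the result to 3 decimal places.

E[T²] = (0)²(0.55) + (2)²(0.05) + (3)²(0.3) + (4)²(0.1) = 4.5

4.500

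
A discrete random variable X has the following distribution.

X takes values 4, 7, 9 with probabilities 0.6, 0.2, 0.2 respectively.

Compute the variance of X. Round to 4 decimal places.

E[X] = (4)(0.6) + (7)(0.2) + (9)(0.2) = 5.6
E[X²] = (4)²(0.6) + (7)²(0.2) + (9)²(0.2) = 35.6
Var(X) = E[X²] − (E[X])² = 35.6 − (5.6)² = 4.24

4.2400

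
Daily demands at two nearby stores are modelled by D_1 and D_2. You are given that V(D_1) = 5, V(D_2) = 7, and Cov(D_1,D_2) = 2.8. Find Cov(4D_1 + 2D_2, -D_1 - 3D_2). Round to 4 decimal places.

Cov(4D_1 + 2D_2, -D_1 - 3D_2) = (4)(-1)V(D_1) + (2)(-3)V(D_2) + [(4)(-3) + (2)(-1)]Cov(D_1,D_2)
= -4·5 + -6·7 + -14·2.8 = -101.2

-101.2000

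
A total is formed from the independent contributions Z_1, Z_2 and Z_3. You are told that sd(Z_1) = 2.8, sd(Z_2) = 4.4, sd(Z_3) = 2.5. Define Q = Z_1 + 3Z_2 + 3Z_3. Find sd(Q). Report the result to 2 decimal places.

V(Z_1) = 7.84, V(Z_2) = 19.36, V(Z_3) = 6.25
By independence, V(Q) = (1)²V(Z_1) + (3)²V(Z_2) + (3)²V(Z_3)
= (1)²·7.84 + (3)²·19.36 + (3)²·6.25 = 238.33
sd(Q) = √238.33 ≈ 15.44

15.44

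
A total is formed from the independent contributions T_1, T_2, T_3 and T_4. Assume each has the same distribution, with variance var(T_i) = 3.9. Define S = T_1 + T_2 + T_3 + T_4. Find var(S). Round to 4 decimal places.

15.6000

By independence, var(S) = (1)²var(T_1) + (1)²var(T_2) + (1)²var(T_3) + (1)²var(T_4)
= (1)²·3.9 + (1)²·3.9 + (1)²·3.9 + (1)²·3.9 = 15.6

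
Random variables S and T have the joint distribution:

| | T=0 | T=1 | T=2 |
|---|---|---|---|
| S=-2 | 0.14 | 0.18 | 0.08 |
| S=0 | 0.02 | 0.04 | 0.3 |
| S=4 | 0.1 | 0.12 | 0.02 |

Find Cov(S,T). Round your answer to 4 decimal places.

E[S] = 0.16,  E[T] = 1.14
E[ST] = -0.04
Cov(S,T) = E[ST] − E[S]E[T] = -0.04 − (0.16)(1.14) = -0.2224

-0.2224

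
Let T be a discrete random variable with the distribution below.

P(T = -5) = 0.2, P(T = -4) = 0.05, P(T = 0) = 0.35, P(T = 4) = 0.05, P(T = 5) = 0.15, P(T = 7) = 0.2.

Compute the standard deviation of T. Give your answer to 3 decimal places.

E[T] = (-5)(0.2) + (-4)(0.05) + (0)(0.35) + (4)(0.05) + (5)(0.15) + (7)(0.2) = 1.15
E[T²] = (-5)²(0.2) + (-4)²(0.05) + (0)²(0.35) + (4)²(0.05) + (5)²(0.15) + (7)²(0.2) = 20.15
V(T) = E[T²] − (E[T])² = 20.15 − (1.15)² = 18.8275
SD(T) = √18.8275 ≈ 4.339

4.339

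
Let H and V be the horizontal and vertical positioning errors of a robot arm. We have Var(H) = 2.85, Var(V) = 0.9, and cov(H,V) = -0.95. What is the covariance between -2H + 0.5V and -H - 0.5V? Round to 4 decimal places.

5.0000

cov(-2H + 0.5V, -H - 0.5V) = (-2)(-1)Var(H) + (0.5)(-0.5)Var(V) + [(-2)(-0.5) + (0.5)(-1)]cov(H,V)
= 2·2.85 + -0.25·0.9 + 0.5·-0.95 = 5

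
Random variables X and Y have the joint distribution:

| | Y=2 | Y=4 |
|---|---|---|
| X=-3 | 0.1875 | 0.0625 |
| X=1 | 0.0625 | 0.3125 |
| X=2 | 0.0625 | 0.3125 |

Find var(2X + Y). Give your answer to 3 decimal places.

E[X] = 0.375,  E[Y] = 3.375,  E[XY] = 2.25
var(X) = 4.125 − (0.375)² = 3.984375;  var(Y) = 12.25 − (3.375)² = 0.859375
Cov(X,Y) = 2.25 − (0.375)(3.375) = 0.984375
var(2X + Y) = (2)²·3.984375 + (1)²·0.859375 + 2·(2)·(1)·0.984375 = 20.734375

20.734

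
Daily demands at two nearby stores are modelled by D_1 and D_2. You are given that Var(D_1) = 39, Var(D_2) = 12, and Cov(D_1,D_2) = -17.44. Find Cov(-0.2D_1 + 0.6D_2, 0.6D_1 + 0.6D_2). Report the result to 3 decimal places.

Cov(-0.2D_1 + 0.6D_2, 0.6D_1 + 0.6D_2) = (-0.2)(0.6)Var(D_1) + (0.6)(0.6)Var(D_2) + [(-0.2)(0.6) + (0.6)(0.6)]Cov(D_1,D_2)
= -0.12·39 + 0.36·12 + 0.24·-17.44 = -4.5456

-4.546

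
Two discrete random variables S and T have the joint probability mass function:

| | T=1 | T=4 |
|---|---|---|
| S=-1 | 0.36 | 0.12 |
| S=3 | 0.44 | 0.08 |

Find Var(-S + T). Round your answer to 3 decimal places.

6.010

E[S] = 1.08,  E[T] = 1.6,  E[ST] = 1.44
Var(S) = 5.16 − (1.08)² = 3.9936;  Var(T) = 4 − (1.6)² = 1.44
cov(S,T) = 1.44 − (1.08)(1.6) = -0.288
Var(-S + T) = (-1)²·3.9936 + (1)²·1.44 + 2·(-1)·(1)·-0.288 = 6.0096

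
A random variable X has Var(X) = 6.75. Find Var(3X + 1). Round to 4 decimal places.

Var(3X + 1) = (3)²·Var(X) = 9·6.75 = 60.75

60.7500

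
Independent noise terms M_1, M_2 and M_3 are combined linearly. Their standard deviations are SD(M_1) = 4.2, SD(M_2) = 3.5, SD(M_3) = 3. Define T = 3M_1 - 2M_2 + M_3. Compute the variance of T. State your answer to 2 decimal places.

216.76

Var(M_1) = 17.64, Var(M_2) = 12.25, Var(M_3) = 9
By independence, Var(T) = (3)²Var(M_1) + (-2)²Var(M_2) + (1)²Var(M_3)
= (3)²·17.64 + (-2)²·12.25 + (1)²·9 = 216.76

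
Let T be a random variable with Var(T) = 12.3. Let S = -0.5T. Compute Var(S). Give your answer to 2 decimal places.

Var(-0.5T) = (-0.5)²·Var(T) = 0.25·12.3 = 3.075

3.08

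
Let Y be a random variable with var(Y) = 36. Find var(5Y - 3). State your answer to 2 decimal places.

var(5Y - 3) = (5)²·var(Y) = 25·36 = 900

900.00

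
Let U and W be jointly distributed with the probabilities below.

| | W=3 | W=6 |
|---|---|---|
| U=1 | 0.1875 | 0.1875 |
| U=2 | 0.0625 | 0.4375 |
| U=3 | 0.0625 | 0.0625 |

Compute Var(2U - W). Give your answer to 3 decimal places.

E[U] = 1.75,  E[W] = 5.0625,  E[UW] = 9
Var(U) = 3.5 − (1.75)² = 0.4375;  Var(W) = 27.5625 − (5.0625)² = 1.93359375
Cov(U,W) = 9 − (1.75)(5.0625) = 0.140625
Var(2U - W) = (2)²·0.4375 + (-1)²·1.93359375 + 2·(2)·(-1)·0.140625 = 3.12109375

3.121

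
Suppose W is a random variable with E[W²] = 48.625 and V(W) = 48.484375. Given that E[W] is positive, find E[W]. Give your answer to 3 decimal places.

0.375

(E[W])² = E[W²] − V(W) = 48.625 − 48.484375 = 0.140625
E[W] = √0.140625 = 0.375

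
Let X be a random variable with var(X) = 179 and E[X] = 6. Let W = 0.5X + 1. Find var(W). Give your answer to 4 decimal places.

var(0.5X + 1) = (0.5)²·var(X) = 0.25·179 = 44.75

44.7500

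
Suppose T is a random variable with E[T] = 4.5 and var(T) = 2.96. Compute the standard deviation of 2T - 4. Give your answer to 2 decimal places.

var(2T - 4) = (2)²·2.96 = 11.84
σ(2T - 4) = √11.84 ≈ 3.44

3.44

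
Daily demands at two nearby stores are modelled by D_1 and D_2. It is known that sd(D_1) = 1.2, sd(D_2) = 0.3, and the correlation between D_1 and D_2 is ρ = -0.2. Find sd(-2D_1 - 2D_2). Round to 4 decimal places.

2.3546

Var(D_1) = (1.2)² = 1.44;  Var(D_2) = (0.3)² = 0.09
cov(D_1,D_2) = ρ·sd(D_1)·sd(D_2) = -0.2·1.2·0.3 = -0.072
Var(-2D_1 - 2D_2) = (-2)²·Var(D_1) + (-2)²·Var(D_2) + 2·(-2)·(-2)·cov(D_1,D_2)
= 4·1.44 + 4·0.09 + 8·-0.072 = 5.544
sd(-2D_1 - 2D_2) = √5.544 ≈ 2.3546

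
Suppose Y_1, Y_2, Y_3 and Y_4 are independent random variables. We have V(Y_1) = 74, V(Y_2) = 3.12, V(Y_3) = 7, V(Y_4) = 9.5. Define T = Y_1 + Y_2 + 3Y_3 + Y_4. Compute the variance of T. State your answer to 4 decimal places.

By independence, V(T) = (1)²V(Y_1) + (1)²V(Y_2) + (3)²V(Y_3) + (1)²V(Y_4)
= (1)²·74 + (1)²·3.12 + (3)²·7 + (1)²·9.5 = 149.62

149.6200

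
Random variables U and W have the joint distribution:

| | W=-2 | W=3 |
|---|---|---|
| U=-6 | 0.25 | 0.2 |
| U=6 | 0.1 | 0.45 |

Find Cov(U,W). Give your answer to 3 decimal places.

5.550

E[U] = 0.6,  E[W] = 1.25
E[UW] = 6.3
Cov(U,W) = E[UW] − E[U]E[W] = 6.3 − (0.6)(1.25) = 5.55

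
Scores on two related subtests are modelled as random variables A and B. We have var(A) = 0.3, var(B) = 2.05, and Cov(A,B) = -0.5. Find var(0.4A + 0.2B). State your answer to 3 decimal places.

var(0.4A + 0.2B) = (0.4)²·var(A) + (0.2)²·var(B) + 2·(0.4)·(0.2)·Cov(A,B)
= 0.16·0.3 + 0.04·2.05 + 0.16·-0.5 = 0.05

0.050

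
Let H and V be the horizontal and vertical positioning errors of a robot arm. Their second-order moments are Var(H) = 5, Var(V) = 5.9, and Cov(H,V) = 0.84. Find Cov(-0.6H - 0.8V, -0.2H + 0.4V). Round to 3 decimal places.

Cov(-0.6H - 0.8V, -0.2H + 0.4V) = (-0.6)(-0.2)Var(H) + (-0.8)(0.4)Var(V) + [(-0.6)(0.4) + (-0.8)(-0.2)]Cov(H,V)
= 0.12·5 + -0.32·5.9 + -0.08·0.84 = -1.3552

-1.355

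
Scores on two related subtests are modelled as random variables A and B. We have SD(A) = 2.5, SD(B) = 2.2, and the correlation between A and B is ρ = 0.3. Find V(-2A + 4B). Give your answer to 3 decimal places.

V(A) = (2.5)² = 6.25;  V(B) = (2.2)² = 4.84
Cov(A,B) = ρ·SD(A)·SD(B) = 0.3·2.5·2.2 = 1.65
V(-2A + 4B) = (-2)²·V(A) + (4)²·V(B) + 2·(-2)·(4)·Cov(A,B)
= 4·6.25 + 16·4.84 + -16·1.65 = 76.04

76.040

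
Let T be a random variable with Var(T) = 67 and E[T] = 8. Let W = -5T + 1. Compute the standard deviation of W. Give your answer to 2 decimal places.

40.93

Var(-5T + 1) = (-5)²·67 = 1675
sd(W) = √1675 ≈ 40.93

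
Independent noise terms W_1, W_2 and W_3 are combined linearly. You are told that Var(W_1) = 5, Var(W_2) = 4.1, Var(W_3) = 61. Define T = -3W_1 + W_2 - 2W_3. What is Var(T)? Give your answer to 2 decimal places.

293.10

By independence, Var(T) = (-3)²Var(W_1) + (1)²Var(W_2) + (-2)²Var(W_3)
= (-3)²·5 + (1)²·4.1 + (-2)²·61 = 293.1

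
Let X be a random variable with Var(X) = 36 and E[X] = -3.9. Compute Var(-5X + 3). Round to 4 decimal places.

Var(-5X + 3) = (-5)²·Var(X) = 25·36 = 900

900.0000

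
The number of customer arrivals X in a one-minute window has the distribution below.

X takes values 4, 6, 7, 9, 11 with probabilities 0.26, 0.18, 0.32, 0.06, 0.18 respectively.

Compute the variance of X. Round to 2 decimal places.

5.63

E[X] = (4)(0.26) + (6)(0.18) + (7)(0.32) + (9)(0.06) + (11)(0.18) = 6.88
E[X²] = (4)²(0.26) + (6)²(0.18) + (7)²(0.32) + (9)²(0.06) + (11)²(0.18) = 52.96
V(X) = E[X²] − (E[X])² = 52.96 − (6.88)² = 5.6256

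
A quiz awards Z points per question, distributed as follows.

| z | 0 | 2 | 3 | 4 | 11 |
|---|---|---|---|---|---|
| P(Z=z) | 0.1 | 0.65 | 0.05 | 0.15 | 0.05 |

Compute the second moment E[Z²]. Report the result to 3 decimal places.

E[Z²] = (0)²(0.1) + (2)²(0.65) + (3)²(0.05) + (4)²(0.15) + (11)²(0.05) = 11.5

11.500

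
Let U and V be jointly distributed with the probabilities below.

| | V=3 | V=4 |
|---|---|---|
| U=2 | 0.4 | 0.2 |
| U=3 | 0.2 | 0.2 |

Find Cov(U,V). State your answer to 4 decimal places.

E[U] = 2.4,  E[V] = 3.4
E[UV] = 8.2
Cov(U,V) = E[UV] − E[U]E[V] = 8.2 − (2.4)(3.4) = 0.04

0.0400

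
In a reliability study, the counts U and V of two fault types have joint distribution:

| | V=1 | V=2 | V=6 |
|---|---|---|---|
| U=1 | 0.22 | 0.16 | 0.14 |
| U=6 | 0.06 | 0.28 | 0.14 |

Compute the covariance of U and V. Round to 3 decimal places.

E[U] = 3.4,  E[V] = 2.84
E[UV] = 10.14
Cov(U,V) = E[UV] − E[U]E[V] = 10.14 − (3.4)(2.84) = 0.484

0.484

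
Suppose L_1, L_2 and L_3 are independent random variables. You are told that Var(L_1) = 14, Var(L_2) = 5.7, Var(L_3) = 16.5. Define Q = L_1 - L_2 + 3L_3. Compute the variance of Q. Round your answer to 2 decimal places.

By independence, Var(Q) = (1)²Var(L_1) + (-1)²Var(L_2) + (3)²Var(L_3)
= (1)²·14 + (-1)²·5.7 + (3)²·16.5 = 168.2

168.20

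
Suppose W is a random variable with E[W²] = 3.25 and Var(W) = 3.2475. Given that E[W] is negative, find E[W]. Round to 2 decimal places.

-0.05

(E[W])² = E[W²] − Var(W) = 3.25 − 3.2475 = 0.0025
E[W] = −√0.0025 = -0.05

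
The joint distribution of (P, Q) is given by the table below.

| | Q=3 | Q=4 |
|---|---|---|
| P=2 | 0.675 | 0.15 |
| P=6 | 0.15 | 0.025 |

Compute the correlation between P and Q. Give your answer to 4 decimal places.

E[P] = 2.7,  E[Q] = 3.175
E[PQ] = 8.55
Cov(P,Q) = E[PQ] − E[P]E[Q] = 8.55 − (2.7)(3.175) = -0.0225
var(P) = 2.31,  var(Q) = 0.144375
ρ = -0.0225 / √(2.31·0.144375) ≈ -0.0390

-0.0390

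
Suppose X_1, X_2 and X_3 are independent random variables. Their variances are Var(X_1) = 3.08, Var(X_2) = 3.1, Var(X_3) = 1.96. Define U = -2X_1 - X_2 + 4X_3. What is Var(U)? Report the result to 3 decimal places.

By independence, Var(U) = (-2)²Var(X_1) + (-1)²Var(X_2) + (4)²Var(X_3)
= (-2)²·3.08 + (-1)²·3.1 + (4)²·1.96 = 46.78

46.780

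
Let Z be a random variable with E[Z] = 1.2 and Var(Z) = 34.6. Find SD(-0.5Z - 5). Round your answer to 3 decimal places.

2.941

Var(-0.5Z - 5) = (-0.5)²·34.6 = 8.65
SD(-0.5Z - 5) = √8.65 ≈ 2.941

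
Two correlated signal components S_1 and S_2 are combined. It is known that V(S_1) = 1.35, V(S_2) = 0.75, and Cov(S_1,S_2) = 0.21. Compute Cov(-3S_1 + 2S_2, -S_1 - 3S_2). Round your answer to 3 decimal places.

Cov(-3S_1 + 2S_2, -S_1 - 3S_2) = (-3)(-1)V(S_1) + (2)(-3)V(S_2) + [(-3)(-3) + (2)(-1)]Cov(S_1,S_2)
= 3·1.35 + -6·0.75 + 7·0.21 = 1.02

1.020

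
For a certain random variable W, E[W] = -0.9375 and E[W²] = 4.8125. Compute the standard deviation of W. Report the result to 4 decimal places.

1.9833

var(W) = 4.8125 − (-0.9375)² = 3.93359375
σ(W) = √3.93359375 ≈ 1.9833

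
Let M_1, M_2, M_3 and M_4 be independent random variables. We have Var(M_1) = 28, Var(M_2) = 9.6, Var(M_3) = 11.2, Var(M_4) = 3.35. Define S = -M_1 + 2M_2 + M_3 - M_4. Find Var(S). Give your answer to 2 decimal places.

80.95

By independence, Var(S) = (-1)²Var(M_1) + (2)²Var(M_2) + (1)²Var(M_3) + (-1)²Var(M_4)
= (-1)²·28 + (2)²·9.6 + (1)²·11.2 + (-1)²·3.35 = 80.95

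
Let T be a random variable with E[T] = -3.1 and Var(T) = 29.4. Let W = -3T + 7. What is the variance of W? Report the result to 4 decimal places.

Var(-3T + 7) = (-3)²·Var(T) = 9·29.4 = 264.6

264.6000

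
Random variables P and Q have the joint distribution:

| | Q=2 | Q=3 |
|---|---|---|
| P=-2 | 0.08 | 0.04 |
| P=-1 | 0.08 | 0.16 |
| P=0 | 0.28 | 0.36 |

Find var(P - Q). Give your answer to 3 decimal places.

0.678

E[P] = -0.48,  E[Q] = 2.56,  E[PQ] = -1.2
var(P) = 0.72 − (-0.48)² = 0.4896;  var(Q) = 6.8 − (2.56)² = 0.2464
cov(P,Q) = -1.2 − (-0.48)(2.56) = 0.0288
var(P - Q) = (1)²·0.4896 + (-1)²·0.2464 + 2·(1)·(-1)·0.0288 = 0.6784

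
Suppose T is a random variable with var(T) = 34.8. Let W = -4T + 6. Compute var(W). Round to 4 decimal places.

var(-4T + 6) = (-4)²·var(T) = 16·34.8 = 556.8

556.8000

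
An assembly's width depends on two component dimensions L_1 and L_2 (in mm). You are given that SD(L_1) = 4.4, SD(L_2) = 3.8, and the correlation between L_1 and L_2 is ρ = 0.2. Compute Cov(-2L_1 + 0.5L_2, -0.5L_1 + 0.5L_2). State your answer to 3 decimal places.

18.790

var(L_1) = (4.4)² = 19.36;  var(L_2) = (3.8)² = 14.44
Cov(L_1,L_2) = ρ·SD(L_1)·SD(L_2) = 0.2·4.4·3.8 = 3.344
Cov(-2L_1 + 0.5L_2, -0.5L_1 + 0.5L_2) = (-2)(-0.5)var(L_1) + (0.5)(0.5)var(L_2) + [(-2)(0.5) + (0.5)(-0.5)]Cov(L_1,L_2)
= 1·19.36 + 0.25·14.44 + -1.25·3.344 = 18.79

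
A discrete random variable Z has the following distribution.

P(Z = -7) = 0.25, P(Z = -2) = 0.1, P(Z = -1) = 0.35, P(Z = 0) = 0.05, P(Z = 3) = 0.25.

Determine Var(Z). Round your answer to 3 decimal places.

E[Z] = (-7)(0.25) + (-2)(0.1) + (-1)(0.35) + (0)(0.05) + (3)(0.25) = -1.55
E[Z²] = (-7)²(0.25) + (-2)²(0.1) + (-1)²(0.35) + (0)²(0.05) + (3)²(0.25) = 15.25
Var(Z) = E[Z²] − (E[Z])² = 15.25 − (-1.55)² = 12.8475

12.848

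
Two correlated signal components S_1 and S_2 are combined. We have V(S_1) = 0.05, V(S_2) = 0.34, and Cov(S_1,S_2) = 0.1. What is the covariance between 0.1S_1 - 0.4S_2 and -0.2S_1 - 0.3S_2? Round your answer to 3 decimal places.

0.045

Cov(0.1S_1 - 0.4S_2, -0.2S_1 - 0.3S_2) = (0.1)(-0.2)V(S_1) + (-0.4)(-0.3)V(S_2) + [(0.1)(-0.3) + (-0.4)(-0.2)]Cov(S_1,S_2)
= -0.02·0.05 + 0.12·0.34 + 0.05·0.1 = 0.0448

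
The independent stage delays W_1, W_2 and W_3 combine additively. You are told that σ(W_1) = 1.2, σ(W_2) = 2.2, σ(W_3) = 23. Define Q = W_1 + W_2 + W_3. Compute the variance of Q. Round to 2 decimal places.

535.28

V(W_1) = 1.44, V(W_2) = 4.84, V(W_3) = 529
By independence, V(Q) = (1)²V(W_1) + (1)²V(W_2) + (1)²V(W_3)
= (1)²·1.44 + (1)²·4.84 + (1)²·529 = 535.28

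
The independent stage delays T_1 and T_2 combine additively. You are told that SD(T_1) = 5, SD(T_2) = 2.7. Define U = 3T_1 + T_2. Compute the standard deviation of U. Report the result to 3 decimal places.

15.241

Var(T_1) = 25, Var(T_2) = 7.29
By independence, Var(U) = (3)²Var(T_1) + (1)²Var(T_2)
= (3)²·25 + (1)²·7.29 = 232.29
SD(U) = √232.29 ≈ 15.241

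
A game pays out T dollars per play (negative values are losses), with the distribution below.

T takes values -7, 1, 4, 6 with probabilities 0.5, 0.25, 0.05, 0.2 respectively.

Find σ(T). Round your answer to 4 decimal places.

E[T] = (-7)(0.5) + (1)(0.25) + (4)(0.05) + (6)(0.2) = -1.85
E[T²] = (-7)²(0.5) + (1)²(0.25) + (4)²(0.05) + (6)²(0.2) = 32.75
V(T) = E[T²] − (E[T])² = 32.75 − (-1.85)² = 29.3275
σ(T) = √29.3275 ≈ 5.4155

5.4155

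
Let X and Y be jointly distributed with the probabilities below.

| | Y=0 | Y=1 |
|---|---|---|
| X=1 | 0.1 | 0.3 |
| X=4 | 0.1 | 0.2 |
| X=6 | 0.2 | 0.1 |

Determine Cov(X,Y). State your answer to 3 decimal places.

E[X] = 3.4,  E[Y] = 0.6
E[XY] = 1.7
Cov(X,Y) = E[XY] − E[X]E[Y] = 1.7 − (3.4)(0.6) = -0.34

-0.340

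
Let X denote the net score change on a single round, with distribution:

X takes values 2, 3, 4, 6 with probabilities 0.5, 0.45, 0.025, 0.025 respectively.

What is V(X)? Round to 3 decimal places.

0.590

E[X] = (2)(0.5) + (3)(0.45) + (4)(0.025) + (6)(0.025) = 2.6
E[X²] = (2)²(0.5) + (3)²(0.45) + (4)²(0.025) + (6)²(0.025) = 7.35
V(X) = E[X²] − (E[X])² = 7.35 − (2.6)² = 0.59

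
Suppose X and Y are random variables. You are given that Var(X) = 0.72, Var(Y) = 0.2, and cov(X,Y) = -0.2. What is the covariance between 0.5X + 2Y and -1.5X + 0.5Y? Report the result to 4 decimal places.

0.2100

cov(0.5X + 2Y, -1.5X + 0.5Y) = (0.5)(-1.5)Var(X) + (2)(0.5)Var(Y) + [(0.5)(0.5) + (2)(-1.5)]cov(X,Y)
= -0.75·0.72 + 1·0.2 + -2.75·-0.2 = 0.21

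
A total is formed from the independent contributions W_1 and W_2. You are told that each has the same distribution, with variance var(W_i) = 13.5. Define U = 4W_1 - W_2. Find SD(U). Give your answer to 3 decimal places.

15.149

By independence, var(U) = (4)²var(W_1) + (-1)²var(W_2)
= (4)²·13.5 + (-1)²·13.5 = 229.5
SD(U) = √229.5 ≈ 15.149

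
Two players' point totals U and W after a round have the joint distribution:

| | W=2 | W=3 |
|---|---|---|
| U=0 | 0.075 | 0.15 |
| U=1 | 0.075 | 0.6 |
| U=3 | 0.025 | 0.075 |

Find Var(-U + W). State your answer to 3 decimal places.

E[U] = 0.975,  E[W] = 2.825,  E[UW] = 2.775
Var(U) = 1.575 − (0.975)² = 0.624375;  Var(W) = 8.125 − (2.825)² = 0.144375
cov(U,W) = 2.775 − (0.975)(2.825) = 0.020625
Var(-U + W) = (-1)²·0.624375 + (1)²·0.144375 + 2·(-1)·(1)·0.020625 = 0.7275

0.728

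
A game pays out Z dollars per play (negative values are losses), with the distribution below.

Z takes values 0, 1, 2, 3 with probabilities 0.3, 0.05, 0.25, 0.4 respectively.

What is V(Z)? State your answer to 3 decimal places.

1.588

E[Z] = (0)(0.3) + (1)(0.05) + (2)(0.25) + (3)(0.4) = 1.75
E[Z²] = (0)²(0.3) + (1)²(0.05) + (2)²(0.25) + (3)²(0.4) = 4.65
V(Z) = E[Z²] − (E[Z])² = 4.65 − (1.75)² = 1.5875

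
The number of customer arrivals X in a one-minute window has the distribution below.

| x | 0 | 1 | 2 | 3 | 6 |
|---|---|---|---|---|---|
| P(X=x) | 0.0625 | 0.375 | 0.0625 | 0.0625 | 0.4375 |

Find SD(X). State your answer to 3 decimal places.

2.442

E[X] = (0)(0.0625) + (1)(0.375) + (2)(0.0625) + (3)(0.0625) + (6)(0.4375) = 3.3125
E[X²] = (0)²(0.0625) + (1)²(0.375) + (2)²(0.0625) + (3)²(0.0625) + (6)²(0.4375) = 16.9375
var(X) = E[X²] − (E[X])² = 16.9375 − (3.3125)² = 5.96484375
SD(X) = √5.96484375 ≈ 2.442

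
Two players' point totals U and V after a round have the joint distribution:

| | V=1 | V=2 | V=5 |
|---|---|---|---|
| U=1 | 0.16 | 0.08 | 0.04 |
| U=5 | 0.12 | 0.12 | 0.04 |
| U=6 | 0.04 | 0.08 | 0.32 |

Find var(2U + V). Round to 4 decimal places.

27.6896

E[U] = 4.32,  E[V] = 2.88,  E[UV] = 14.12
var(U) = 23.12 − (4.32)² = 4.4576;  var(V) = 11.44 − (2.88)² = 3.1456
Cov(U,V) = 14.12 − (4.32)(2.88) = 1.6784
var(2U + V) = (2)²·4.4576 + (1)²·3.1456 + 2·(2)·(1)·1.6784 = 27.6896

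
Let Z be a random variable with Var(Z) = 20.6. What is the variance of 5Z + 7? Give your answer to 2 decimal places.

515.00

Var(5Z + 7) = (5)²·Var(Z) = 25·20.6 = 515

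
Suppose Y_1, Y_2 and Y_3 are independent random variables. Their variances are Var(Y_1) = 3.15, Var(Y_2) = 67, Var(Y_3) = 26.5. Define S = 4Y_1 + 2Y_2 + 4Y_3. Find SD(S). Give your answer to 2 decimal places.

27.25

By independence, Var(S) = (4)²Var(Y_1) + (2)²Var(Y_2) + (4)²Var(Y_3)
= (4)²·3.15 + (2)²·67 + (4)²·26.5 = 742.4
SD(S) = √742.4 ≈ 27.25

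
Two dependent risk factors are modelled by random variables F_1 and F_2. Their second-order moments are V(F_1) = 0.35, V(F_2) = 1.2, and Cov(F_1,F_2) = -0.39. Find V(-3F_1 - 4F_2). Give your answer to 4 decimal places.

V(-3F_1 - 4F_2) = (-3)²·V(F_1) + (-4)²·V(F_2) + 2·(-3)·(-4)·Cov(F_1,F_2)
= 9·0.35 + 16·1.2 + 24·-0.39 = 12.99

12.9900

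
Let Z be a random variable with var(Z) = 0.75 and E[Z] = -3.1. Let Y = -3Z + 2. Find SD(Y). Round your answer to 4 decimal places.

2.5981

var(-3Z + 2) = (-3)²·0.75 = 6.75
SD(Y) = √6.75 ≈ 2.5981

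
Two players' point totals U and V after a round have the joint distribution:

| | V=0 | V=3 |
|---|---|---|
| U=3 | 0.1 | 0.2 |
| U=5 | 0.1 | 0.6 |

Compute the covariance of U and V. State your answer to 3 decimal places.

0.240

E[U] = 4.4,  E[V] = 2.4
E[UV] = 10.8
cov(U,V) = E[UV] − E[U]E[V] = 10.8 − (4.4)(2.4) = 0.24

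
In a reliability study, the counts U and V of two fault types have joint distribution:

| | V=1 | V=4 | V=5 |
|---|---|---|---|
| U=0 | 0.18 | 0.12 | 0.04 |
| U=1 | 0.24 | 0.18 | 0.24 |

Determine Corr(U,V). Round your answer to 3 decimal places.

E[U] = 0.66,  E[V] = 3.02
E[UV] = 2.16
cov(U,V) = E[UV] − E[U]E[V] = 2.16 − (0.66)(3.02) = 0.1668
var(U) = 0.2244,  var(V) = 3.0996
ρ = 0.1668 / √(0.2244·3.0996) ≈ 0.200

0.200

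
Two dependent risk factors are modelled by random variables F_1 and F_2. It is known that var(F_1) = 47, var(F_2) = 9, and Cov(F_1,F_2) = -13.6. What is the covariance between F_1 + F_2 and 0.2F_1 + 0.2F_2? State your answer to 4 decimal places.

5.7600

Cov(F_1 + F_2, 0.2F_1 + 0.2F_2) = (1)(0.2)var(F_1) + (1)(0.2)var(F_2) + [(1)(0.2) + (1)(0.2)]Cov(F_1,F_2)
= 0.2·47 + 0.2·9 + 0.4·-13.6 = 5.76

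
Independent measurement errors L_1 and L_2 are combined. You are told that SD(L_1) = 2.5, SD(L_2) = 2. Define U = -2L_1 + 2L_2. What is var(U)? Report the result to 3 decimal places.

var(L_1) = 6.25, var(L_2) = 4
By independence, var(U) = (-2)²var(L_1) + (2)²var(L_2)
= (-2)²·6.25 + (2)²·4 = 41

41.000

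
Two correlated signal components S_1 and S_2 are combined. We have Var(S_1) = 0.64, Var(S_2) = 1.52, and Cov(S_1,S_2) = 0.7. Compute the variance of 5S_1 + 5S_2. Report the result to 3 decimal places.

Var(5S_1 + 5S_2) = (5)²·Var(S_1) + (5)²·Var(S_2) + 2·(5)·(5)·Cov(S_1,S_2)
= 25·0.64 + 25·1.52 + 50·0.7 = 89

89.000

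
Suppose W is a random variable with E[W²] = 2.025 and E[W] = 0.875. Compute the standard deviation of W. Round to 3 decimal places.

V(W) = 2.025 − (0.875)² = 1.259375
sd(W) = √1.259375 ≈ 1.122

1.122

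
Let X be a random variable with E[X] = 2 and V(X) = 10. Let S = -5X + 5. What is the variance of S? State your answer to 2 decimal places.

250.00

V(-5X + 5) = (-5)²·V(X) = 25·10 = 250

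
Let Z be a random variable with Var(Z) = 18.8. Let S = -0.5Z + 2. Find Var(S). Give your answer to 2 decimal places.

4.70

Var(-0.5Z + 2) = (-0.5)²·Var(Z) = 0.25·18.8 = 4.7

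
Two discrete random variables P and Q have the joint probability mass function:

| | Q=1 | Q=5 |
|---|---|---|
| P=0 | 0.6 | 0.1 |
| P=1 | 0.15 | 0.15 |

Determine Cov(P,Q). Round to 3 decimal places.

E[P] = 0.3,  E[Q] = 2
E[PQ] = 0.9
Cov(P,Q) = E[PQ] − E[P]E[Q] = 0.9 − (0.3)(2) = 0.3

0.300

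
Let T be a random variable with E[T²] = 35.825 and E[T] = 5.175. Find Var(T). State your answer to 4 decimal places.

Var(T) = 35.825 − (5.175)² = 9.044375

9.0444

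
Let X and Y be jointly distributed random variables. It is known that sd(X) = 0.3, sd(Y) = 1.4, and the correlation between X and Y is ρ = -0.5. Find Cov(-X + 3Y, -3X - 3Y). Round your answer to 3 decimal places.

-16.110

V(X) = (0.3)² = 0.09;  V(Y) = (1.4)² = 1.96
Cov(X,Y) = ρ·sd(X)·sd(Y) = -0.5·0.3·1.4 = -0.21
Cov(-X + 3Y, -3X - 3Y) = (-1)(-3)V(X) + (3)(-3)V(Y) + [(-1)(-3) + (3)(-3)]Cov(X,Y)
= 3·0.09 + -9·1.96 + -6·-0.21 = -16.11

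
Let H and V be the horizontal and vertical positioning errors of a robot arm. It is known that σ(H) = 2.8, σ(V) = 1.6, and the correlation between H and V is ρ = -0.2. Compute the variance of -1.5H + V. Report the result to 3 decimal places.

22.888

Var(H) = (2.8)² = 7.84;  Var(V) = (1.6)² = 2.56
Cov(H,V) = ρ·σ(H)·σ(V) = -0.2·2.8·1.6 = -0.896
Var(-1.5H + V) = (-1.5)²·Var(H) + (1)²·Var(V) + 2·(-1.5)·(1)·Cov(H,V)
= 2.25·7.84 + 1·2.56 + -3·-0.896 = 22.888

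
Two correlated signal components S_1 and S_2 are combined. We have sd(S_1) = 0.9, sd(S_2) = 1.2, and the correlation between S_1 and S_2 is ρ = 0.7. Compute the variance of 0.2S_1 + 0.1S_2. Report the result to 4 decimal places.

0.0770

Var(S_1) = (0.9)² = 0.81;  Var(S_2) = (1.2)² = 1.44
Cov(S_1,S_2) = ρ·sd(S_1)·sd(S_2) = 0.7·0.9·1.2 = 0.756
Var(0.2S_1 + 0.1S_2) = (0.2)²·Var(S_1) + (0.1)²·Var(S_2) + 2·(0.2)·(0.1)·Cov(S_1,S_2)
= 0.04·0.81 + 0.01·1.44 + 0.04·0.756 = 0.07704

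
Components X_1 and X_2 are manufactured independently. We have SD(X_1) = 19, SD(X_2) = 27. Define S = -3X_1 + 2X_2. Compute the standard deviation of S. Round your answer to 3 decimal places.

78.518

V(X_1) = 361, V(X_2) = 729
By independence, V(S) = (-3)²V(X_1) + (2)²V(X_2)
= (-3)²·361 + (2)²·729 = 6165
SD(S) = √6165 ≈ 78.518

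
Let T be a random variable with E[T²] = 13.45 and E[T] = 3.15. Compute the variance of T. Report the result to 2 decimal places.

3.53

Var(T) = 13.45 − (3.15)² = 3.5275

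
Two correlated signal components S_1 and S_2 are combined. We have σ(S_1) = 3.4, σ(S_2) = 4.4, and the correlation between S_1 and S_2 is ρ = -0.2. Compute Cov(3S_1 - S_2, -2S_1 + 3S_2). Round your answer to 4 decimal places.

Var(S_1) = (3.4)² = 11.56;  Var(S_2) = (4.4)² = 19.36
Cov(S_1,S_2) = ρ·σ(S_1)·σ(S_2) = -0.2·3.4·4.4 = -2.992
Cov(3S_1 - S_2, -2S_1 + 3S_2) = (3)(-2)Var(S_1) + (-1)(3)Var(S_2) + [(3)(3) + (-1)(-2)]Cov(S_1,S_2)
= -6·11.56 + -3·19.36 + 11·-2.992 = -160.352

-160.3520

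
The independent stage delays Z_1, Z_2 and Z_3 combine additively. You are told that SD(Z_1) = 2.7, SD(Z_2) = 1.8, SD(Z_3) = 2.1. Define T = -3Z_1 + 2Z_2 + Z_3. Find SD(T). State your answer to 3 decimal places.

var(Z_1) = 7.29, var(Z_2) = 3.24, var(Z_3) = 4.41
By independence, var(T) = (-3)²var(Z_1) + (2)²var(Z_2) + (1)²var(Z_3)
= (-3)²·7.29 + (2)²·3.24 + (1)²·4.41 = 82.98
SD(T) = √82.98 ≈ 9.109

9.109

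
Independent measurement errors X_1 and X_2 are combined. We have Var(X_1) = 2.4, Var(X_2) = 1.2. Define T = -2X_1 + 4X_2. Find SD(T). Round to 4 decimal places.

By independence, Var(T) = (-2)²Var(X_1) + (4)²Var(X_2)
= (-2)²·2.4 + (4)²·1.2 = 28.8
SD(T) = √28.8 ≈ 5.3666

5.3666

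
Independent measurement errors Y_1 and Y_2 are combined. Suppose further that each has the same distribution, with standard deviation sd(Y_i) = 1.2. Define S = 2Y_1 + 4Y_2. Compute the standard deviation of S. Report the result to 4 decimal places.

V(Y_i) = (1.2)² = 1.44
By independence, V(S) = (2)²V(Y_1) + (4)²V(Y_2)
= (2)²·1.44 + (4)²·1.44 = 28.8
sd(S) = √28.8 ≈ 5.3666

5.3666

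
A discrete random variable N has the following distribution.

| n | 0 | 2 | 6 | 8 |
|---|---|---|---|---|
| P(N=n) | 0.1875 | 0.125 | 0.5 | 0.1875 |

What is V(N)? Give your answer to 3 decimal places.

E[N] = (0)(0.1875) + (2)(0.125) + (6)(0.5) + (8)(0.1875) = 4.75
E[N²] = (0)²(0.1875) + (2)²(0.125) + (6)²(0.5) + (8)²(0.1875) = 30.5
V(N) = E[N²] − (E[N])² = 30.5 − (4.75)² = 7.9375

7.938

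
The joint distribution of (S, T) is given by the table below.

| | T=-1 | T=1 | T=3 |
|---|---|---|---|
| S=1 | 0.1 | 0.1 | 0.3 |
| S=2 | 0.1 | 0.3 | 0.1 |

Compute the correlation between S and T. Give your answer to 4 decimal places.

E[S] = 1.5,  E[T] = 1.4
E[ST] = 1.9
Cov(S,T) = E[ST] − E[S]E[T] = 1.9 − (1.5)(1.4) = -0.2
Var(S) = 0.25,  Var(T) = 2.24
ρ = -0.2 / √(0.25·2.24) ≈ -0.2673

-0.2673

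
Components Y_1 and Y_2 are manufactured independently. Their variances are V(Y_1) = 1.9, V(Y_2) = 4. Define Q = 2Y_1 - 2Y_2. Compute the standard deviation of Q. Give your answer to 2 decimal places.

4.86

By independence, V(Q) = (2)²V(Y_1) + (-2)²V(Y_2)
= (2)²·1.9 + (-2)²·4 = 23.6
SD(Q) = √23.6 ≈ 4.86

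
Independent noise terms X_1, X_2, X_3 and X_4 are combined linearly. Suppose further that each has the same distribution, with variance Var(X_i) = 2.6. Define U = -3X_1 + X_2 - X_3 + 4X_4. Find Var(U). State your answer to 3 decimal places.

By independence, Var(U) = (-3)²Var(X_1) + (1)²Var(X_2) + (-1)²Var(X_3) + (4)²Var(X_4)
= (-3)²·2.6 + (1)²·2.6 + (-1)²·2.6 + (4)²·2.6 = 70.2

70.200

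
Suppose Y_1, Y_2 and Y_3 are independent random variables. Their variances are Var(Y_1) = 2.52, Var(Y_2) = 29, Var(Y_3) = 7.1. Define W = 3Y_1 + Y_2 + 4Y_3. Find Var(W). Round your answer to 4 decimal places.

165.2800

By independence, Var(W) = (3)²Var(Y_1) + (1)²Var(Y_2) + (4)²Var(Y_3)
= (3)²·2.52 + (1)²·29 + (4)²·7.1 = 165.28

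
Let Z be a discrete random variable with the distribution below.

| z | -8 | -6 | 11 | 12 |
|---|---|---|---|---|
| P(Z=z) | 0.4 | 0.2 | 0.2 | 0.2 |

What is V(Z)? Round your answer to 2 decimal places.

85.76

E[Z] = (-8)(0.4) + (-6)(0.2) + (11)(0.2) + (12)(0.2) = 0.2
E[Z²] = (-8)²(0.4) + (-6)²(0.2) + (11)²(0.2) + (12)²(0.2) = 85.8
V(Z) = E[Z²] − (E[Z])² = 85.8 − (0.2)² = 85.76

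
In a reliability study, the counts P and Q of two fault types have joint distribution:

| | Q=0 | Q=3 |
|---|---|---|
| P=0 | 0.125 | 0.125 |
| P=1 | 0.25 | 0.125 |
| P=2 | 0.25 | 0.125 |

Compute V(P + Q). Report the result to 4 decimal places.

E[P] = 1.125,  E[Q] = 1.125,  E[PQ] = 1.125
V(P) = 1.875 − (1.125)² = 0.609375;  V(Q) = 3.375 − (1.125)² = 2.109375
Cov(P,Q) = 1.125 − (1.125)(1.125) = -0.140625
V(P + Q) = (1)²·0.609375 + (1)²·2.109375 + 2·(1)·(1)·-0.140625 = 2.4375

2.4375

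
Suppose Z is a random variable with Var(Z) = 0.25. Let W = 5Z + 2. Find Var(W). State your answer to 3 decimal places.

6.250

Var(5Z + 2) = (5)²·Var(Z) = 25·0.25 = 6.25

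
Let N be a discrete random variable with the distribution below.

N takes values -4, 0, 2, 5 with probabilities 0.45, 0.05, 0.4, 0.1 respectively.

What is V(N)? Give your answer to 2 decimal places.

E[N] = (-4)(0.45) + (0)(0.05) + (2)(0.4) + (5)(0.1) = -0.5
E[N²] = (-4)²(0.45) + (0)²(0.05) + (2)²(0.4) + (5)²(0.1) = 11.3
V(N) = E[N²] − (E[N])² = 11.3 − (-0.5)² = 11.05

11.05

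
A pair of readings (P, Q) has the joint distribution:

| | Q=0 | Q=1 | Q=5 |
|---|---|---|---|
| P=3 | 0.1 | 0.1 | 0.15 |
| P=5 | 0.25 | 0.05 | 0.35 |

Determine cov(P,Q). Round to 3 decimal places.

0.155

E[P] = 4.3,  E[Q] = 2.65
E[PQ] = 11.55
cov(P,Q) = E[PQ] − E[P]E[Q] = 11.55 − (4.3)(2.65) = 0.155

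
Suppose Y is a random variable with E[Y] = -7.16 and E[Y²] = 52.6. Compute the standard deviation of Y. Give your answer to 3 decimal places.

1.155

Var(Y) = 52.6 − (-7.16)² = 1.3344
SD(Y) = √1.3344 ≈ 1.155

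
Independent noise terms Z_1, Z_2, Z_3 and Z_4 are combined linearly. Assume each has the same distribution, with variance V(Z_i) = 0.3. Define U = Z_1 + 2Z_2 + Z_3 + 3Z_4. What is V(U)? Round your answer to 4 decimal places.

By independence, V(U) = (1)²V(Z_1) + (2)²V(Z_2) + (1)²V(Z_3) + (3)²V(Z_4)
= (1)²·0.3 + (2)²·0.3 + (1)²·0.3 + (3)²·0.3 = 4.5

4.5000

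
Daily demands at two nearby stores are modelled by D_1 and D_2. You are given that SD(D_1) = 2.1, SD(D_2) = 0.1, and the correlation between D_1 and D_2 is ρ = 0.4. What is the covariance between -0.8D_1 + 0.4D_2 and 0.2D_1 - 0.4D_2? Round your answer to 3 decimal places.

Var(D_1) = (2.1)² = 4.41;  Var(D_2) = (0.1)² = 0.01
Cov(D_1,D_2) = ρ·SD(D_1)·SD(D_2) = 0.4·2.1·0.1 = 0.084
Cov(-0.8D_1 + 0.4D_2, 0.2D_1 - 0.4D_2) = (-0.8)(0.2)Var(D_1) + (0.4)(-0.4)Var(D_2) + [(-0.8)(-0.4) + (0.4)(0.2)]Cov(D_1,D_2)
= -0.16·4.41 + -0.16·0.01 + 0.4·0.084 = -0.6736

-0.674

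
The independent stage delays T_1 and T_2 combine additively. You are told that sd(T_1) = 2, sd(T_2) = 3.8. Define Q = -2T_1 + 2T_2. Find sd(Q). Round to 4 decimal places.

Var(T_1) = 4, Var(T_2) = 14.44
By independence, Var(Q) = (-2)²Var(T_1) + (2)²Var(T_2)
= (-2)²·4 + (2)²·14.44 = 73.76
sd(Q) = √73.76 ≈ 8.5884

8.5884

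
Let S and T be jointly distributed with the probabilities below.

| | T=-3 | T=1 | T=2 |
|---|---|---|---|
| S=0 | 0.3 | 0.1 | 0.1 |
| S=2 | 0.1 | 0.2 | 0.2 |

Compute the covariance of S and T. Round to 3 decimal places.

0.900

E[S] = 1,  E[T] = -0.3
E[ST] = 0.6
Cov(S,T) = E[ST] − E[S]E[T] = 0.6 − (1)(-0.3) = 0.9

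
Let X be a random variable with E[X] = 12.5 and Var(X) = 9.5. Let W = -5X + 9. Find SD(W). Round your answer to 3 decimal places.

15.411

Var(-5X + 9) = (-5)²·9.5 = 237.5
SD(W) = √237.5 ≈ 15.411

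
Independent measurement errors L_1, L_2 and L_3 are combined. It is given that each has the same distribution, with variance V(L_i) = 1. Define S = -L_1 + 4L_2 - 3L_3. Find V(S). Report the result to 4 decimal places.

26.0000

By independence, V(S) = (-1)²V(L_1) + (4)²V(L_2) + (-3)²V(L_3)
= (-1)²·1 + (4)²·1 + (-3)²·1 = 26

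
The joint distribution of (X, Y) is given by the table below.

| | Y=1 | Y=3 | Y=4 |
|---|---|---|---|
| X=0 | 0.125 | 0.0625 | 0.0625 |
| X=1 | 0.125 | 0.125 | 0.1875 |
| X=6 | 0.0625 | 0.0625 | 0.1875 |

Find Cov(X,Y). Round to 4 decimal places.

0.7461

E[X] = 2.3125,  E[Y] = 2.8125
E[XY] = 7.25
Cov(X,Y) = E[XY] − E[X]E[Y] = 7.25 − (2.3125)(2.8125) = 0.74609375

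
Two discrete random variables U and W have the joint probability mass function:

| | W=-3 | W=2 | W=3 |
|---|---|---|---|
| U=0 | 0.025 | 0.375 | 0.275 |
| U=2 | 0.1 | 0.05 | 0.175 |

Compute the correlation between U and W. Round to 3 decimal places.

E[U] = 0.65,  E[W] = 1.825
E[UW] = 0.65
Cov(U,W) = E[UW] − E[U]E[W] = 0.65 − (0.65)(1.825) = -0.53625
Var(U) = 0.8775,  Var(W) = 3.544375
ρ = -0.53625 / √(0.8775·3.544375) ≈ -0.304

-0.304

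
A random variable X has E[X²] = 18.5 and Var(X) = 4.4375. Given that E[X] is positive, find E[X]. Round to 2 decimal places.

3.75

(E[X])² = E[X²] − Var(X) = 18.5 − 4.4375 = 14.0625
E[X] = √14.0625 = 3.75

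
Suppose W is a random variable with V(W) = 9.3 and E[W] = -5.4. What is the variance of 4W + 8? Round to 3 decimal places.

148.800

V(4W + 8) = (4)²·V(W) = 16·9.3 = 148.8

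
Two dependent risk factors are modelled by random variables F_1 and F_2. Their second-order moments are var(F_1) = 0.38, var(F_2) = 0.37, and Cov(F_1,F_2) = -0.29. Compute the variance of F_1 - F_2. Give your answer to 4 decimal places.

var(F_1 - F_2) = (1)²·var(F_1) + (-1)²·var(F_2) + 2·(1)·(-1)·Cov(F_1,F_2)
= 1·0.38 + 1·0.37 + -2·-0.29 = 1.33

1.3300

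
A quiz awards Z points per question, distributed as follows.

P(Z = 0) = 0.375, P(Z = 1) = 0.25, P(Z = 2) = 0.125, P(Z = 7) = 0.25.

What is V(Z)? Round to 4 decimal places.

7.9375

E[Z] = (0)(0.375) + (1)(0.25) + (2)(0.125) + (7)(0.25) = 2.25
E[Z²] = (0)²(0.375) + (1)²(0.25) + (2)²(0.125) + (7)²(0.25) = 13
V(Z) = E[Z²] − (E[Z])² = 13 − (2.25)² = 7.9375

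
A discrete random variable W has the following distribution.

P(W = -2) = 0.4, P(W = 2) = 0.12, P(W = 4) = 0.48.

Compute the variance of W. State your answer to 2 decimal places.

E[W] = (-2)(0.4) + (2)(0.12) + (4)(0.48) = 1.36
E[W²] = (-2)²(0.4) + (2)²(0.12) + (4)²(0.48) = 9.76
var(W) = E[W²] − (E[W])² = 9.76 − (1.36)² = 7.9104

7.91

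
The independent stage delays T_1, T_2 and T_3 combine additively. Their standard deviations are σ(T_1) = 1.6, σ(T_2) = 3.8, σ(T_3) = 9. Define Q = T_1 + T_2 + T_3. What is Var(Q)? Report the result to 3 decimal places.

Var(T_1) = 2.56, Var(T_2) = 14.44, Var(T_3) = 81
By independence, Var(Q) = (1)²Var(T_1) + (1)²Var(T_2) + (1)²Var(T_3)
= (1)²·2.56 + (1)²·14.44 + (1)²·81 = 98

98.000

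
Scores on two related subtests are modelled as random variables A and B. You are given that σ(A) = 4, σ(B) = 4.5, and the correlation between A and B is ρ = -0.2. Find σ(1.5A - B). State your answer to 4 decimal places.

Var(A) = (4)² = 16;  Var(B) = (4.5)² = 20.25
Cov(A,B) = ρ·σ(A)·σ(B) = -0.2·4·4.5 = -3.6
Var(1.5A - B) = (1.5)²·Var(A) + (-1)²·Var(B) + 2·(1.5)·(-1)·Cov(A,B)
= 2.25·16 + 1·20.25 + -3·-3.6 = 67.05
σ(1.5A - B) = √67.05 ≈ 8.1884

8.1884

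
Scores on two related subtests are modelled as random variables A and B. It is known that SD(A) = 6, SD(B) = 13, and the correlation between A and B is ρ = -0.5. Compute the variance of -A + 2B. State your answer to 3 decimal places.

var(A) = (6)² = 36;  var(B) = (13)² = 169
Cov(A,B) = ρ·SD(A)·SD(B) = -0.5·6·13 = -39
var(-A + 2B) = (-1)²·var(A) + (2)²·var(B) + 2·(-1)·(2)·Cov(A,B)
= 1·36 + 4·169 + -4·-39 = 868

868.000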